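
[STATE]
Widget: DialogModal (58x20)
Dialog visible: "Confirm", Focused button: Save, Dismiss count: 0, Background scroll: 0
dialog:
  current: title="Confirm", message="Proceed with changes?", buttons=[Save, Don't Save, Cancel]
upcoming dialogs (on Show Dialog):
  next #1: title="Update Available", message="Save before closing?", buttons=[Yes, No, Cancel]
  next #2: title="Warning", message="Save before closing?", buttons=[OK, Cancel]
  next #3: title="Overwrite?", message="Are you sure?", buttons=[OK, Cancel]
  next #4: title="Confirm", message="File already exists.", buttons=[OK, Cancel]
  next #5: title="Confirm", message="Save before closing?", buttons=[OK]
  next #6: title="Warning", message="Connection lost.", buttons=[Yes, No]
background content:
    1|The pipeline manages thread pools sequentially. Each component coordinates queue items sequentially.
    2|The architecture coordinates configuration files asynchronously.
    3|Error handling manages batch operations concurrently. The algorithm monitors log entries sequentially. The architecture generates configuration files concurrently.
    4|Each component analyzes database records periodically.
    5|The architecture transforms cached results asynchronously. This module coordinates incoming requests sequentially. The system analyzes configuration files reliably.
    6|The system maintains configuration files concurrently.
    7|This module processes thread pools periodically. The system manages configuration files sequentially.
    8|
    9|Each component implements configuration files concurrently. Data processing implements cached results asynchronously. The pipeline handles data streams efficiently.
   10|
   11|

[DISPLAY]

The pipeline manages thread pools sequentially. Each compo
The architecture coordinates configuration files asynchron
Error handling manages batch operations concurrently. The 
Each component analyzes database records periodically.    
The architecture transforms cached results asynchronously.
The system maintains configuration files concurrently.    
This module processes thread pools periodically. The syste
             ┌──────────────────────────────┐             
Each componen│           Confirm            │ concurrently
             │    Proceed with changes?     │             
             │ [Save]  Don't Save   Cancel  │             
             └──────────────────────────────┘             
                                                          
                                                          
                                                          
                                                          
                                                          
                                                          
                                                          
                                                          


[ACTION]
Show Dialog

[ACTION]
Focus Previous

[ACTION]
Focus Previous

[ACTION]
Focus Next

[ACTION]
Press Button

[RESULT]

The pipeline manages thread pools sequentially. Each compo
The architecture coordinates configuration files asynchron
Error handling manages batch operations concurrently. The 
Each component analyzes database records periodically.    
The architecture transforms cached results asynchronously.
The system maintains configuration files concurrently.    
This module processes thread pools periodically. The syste
                                                          
Each component implements configuration files concurrently
                                                          
                                                          
                                                          
                                                          
                                                          
                                                          
                                                          
                                                          
                                                          
                                                          
                                                          


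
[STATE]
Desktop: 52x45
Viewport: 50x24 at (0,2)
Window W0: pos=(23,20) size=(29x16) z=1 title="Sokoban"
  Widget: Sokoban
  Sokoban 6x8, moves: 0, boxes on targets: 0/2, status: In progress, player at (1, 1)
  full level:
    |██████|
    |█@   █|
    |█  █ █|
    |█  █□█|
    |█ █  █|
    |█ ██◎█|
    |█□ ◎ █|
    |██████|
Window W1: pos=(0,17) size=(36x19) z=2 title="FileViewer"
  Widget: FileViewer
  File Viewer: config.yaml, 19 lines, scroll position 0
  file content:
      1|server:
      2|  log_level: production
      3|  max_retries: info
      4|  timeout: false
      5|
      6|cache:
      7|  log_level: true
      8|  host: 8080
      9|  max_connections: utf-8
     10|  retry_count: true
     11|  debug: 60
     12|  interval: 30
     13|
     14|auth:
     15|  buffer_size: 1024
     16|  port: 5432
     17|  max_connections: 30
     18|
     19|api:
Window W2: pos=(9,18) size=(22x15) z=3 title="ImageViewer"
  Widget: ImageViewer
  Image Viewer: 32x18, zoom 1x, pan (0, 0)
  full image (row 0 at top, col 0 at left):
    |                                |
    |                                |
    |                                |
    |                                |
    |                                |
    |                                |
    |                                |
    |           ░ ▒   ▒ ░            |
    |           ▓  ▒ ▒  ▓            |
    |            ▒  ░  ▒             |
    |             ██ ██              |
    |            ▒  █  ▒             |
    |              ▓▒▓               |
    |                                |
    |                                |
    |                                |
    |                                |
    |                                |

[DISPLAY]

                                                  
                                                  
                                                  
                                                  
                                                  
                                                  
                                                  
                                                  
                                                  
                                                  
                                                  
                                                  
                                                  
                                                  
                                                  
┏━━━━━━━━━━━━━━━━━━━━━━━━━━━━━━━━━━┓              
┃ FileVie┏━━━━━━━━━━━━━━━━━━━━┓    ┃              
┠────────┃ ImageViewer        ┃────┨              
┃server: ┠────────────────────┨   ▲┃━━━━━━━━━━━━━━
┃  log_le┃                    ┃   █┃              
┃  max_re┃                    ┃   ░┃──────────────
┃  timeou┃                    ┃   ░┃              
┃        ┃                    ┃   ░┃              
┃cache:  ┃                    ┃   ░┃              


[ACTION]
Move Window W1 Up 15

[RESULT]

┏━━━━━━━━━━━━━━━━━━━━━━━━━━━━━━━━━━┓              
┃ FileViewer                       ┃              
┠──────────────────────────────────┨              
┃server:                          ▲┃              
┃  log_level: production          █┃              
┃  max_retries: info              ░┃              
┃  timeout: false                 ░┃              
┃                                 ░┃              
┃cache:                           ░┃              
┃  log_level: true                ░┃              
┃  host: 8080                     ░┃              
┃  max_connections: utf-8         ░┃              
┃  retry_count: true              ░┃              
┃  debug: 60                      ░┃              
┃  interval: 30                   ░┃              
┃                                 ░┃              
┃auth:   ┏━━━━━━━━━━━━━━━━━━━━┓   ░┃              
┃  buffer┃ ImageViewer        ┃   ▼┃              
┗━━━━━━━━┠────────────────────┨━━━━┛━━━━━━━━━━━━━━
         ┃                    ┃n                  
         ┃                    ┃───────────────────
         ┃                    ┃                   
         ┃                    ┃                   
         ┃                    ┃                   


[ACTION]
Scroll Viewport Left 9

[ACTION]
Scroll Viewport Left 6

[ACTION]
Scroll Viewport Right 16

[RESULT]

━━━━━━━━━━━━━━━━━━━━━━━━━━━━━━━━━┓                
FileViewer                       ┃                
─────────────────────────────────┨                
erver:                          ▲┃                
 log_level: production          █┃                
 max_retries: info              ░┃                
 timeout: false                 ░┃                
                                ░┃                
ache:                           ░┃                
 log_level: true                ░┃                
 host: 8080                     ░┃                
 max_connections: utf-8         ░┃                
 retry_count: true              ░┃                
 debug: 60                      ░┃                
 interval: 30                   ░┃                
                                ░┃                
uth:   ┏━━━━━━━━━━━━━━━━━━━━┓   ░┃                
 buffer┃ ImageViewer        ┃   ▼┃                
━━━━━━━┠────────────────────┨━━━━┛━━━━━━━━━━━━━━━┓
       ┃                    ┃n                   ┃
       ┃                    ┃────────────────────┨
       ┃                    ┃                    ┃
       ┃                    ┃                    ┃
       ┃                    ┃                    ┃


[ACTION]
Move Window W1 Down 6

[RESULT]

                                                  
                                                  
                                                  
                                                  
                                                  
                                                  
━━━━━━━━━━━━━━━━━━━━━━━━━━━━━━━━━┓                
FileViewer                       ┃                
─────────────────────────────────┨                
erver:                          ▲┃                
 log_level: production          █┃                
 max_retries: info              ░┃                
 timeout: false                 ░┃                
                                ░┃                
ache:                           ░┃                
 log_level: true                ░┃                
 host: ┏━━━━━━━━━━━━━━━━━━━━┓   ░┃                
 max_co┃ ImageViewer        ┃   ░┃                
 retry_┠────────────────────┨   ░┃━━━━━━━━━━━━━━━┓
 debug:┃                    ┃   ░┃               ┃
 interv┃                    ┃   ░┃───────────────┨
       ┃                    ┃   ░┃               ┃
uth:   ┃                    ┃   ░┃               ┃
 buffer┃                    ┃   ▼┃               ┃


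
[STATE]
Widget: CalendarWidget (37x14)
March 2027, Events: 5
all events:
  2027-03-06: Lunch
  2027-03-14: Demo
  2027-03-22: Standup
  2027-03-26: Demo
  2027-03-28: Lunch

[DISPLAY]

              March 2027             
Mo Tu We Th Fr Sa Su                 
 1  2  3  4  5  6*  7                
 8  9 10 11 12 13 14*                
15 16 17 18 19 20 21                 
22* 23 24 25 26* 27 28*              
29 30 31                             
                                     
                                     
                                     
                                     
                                     
                                     
                                     


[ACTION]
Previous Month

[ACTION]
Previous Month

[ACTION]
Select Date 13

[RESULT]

             January 2027            
Mo Tu We Th Fr Sa Su                 
             1  2  3                 
 4  5  6  7  8  9 10                 
11 12 [13] 14 15 16 17               
18 19 20 21 22 23 24                 
25 26 27 28 29 30 31                 
                                     
                                     
                                     
                                     
                                     
                                     
                                     


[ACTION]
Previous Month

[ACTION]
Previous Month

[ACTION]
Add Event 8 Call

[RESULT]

            November 2026            
Mo Tu We Th Fr Sa Su                 
                   1                 
 2  3  4  5  6  7  8*                
 9 10 11 12 13 14 15                 
16 17 18 19 20 21 22                 
23 24 25 26 27 28 29                 
30                                   
                                     
                                     
                                     
                                     
                                     
                                     


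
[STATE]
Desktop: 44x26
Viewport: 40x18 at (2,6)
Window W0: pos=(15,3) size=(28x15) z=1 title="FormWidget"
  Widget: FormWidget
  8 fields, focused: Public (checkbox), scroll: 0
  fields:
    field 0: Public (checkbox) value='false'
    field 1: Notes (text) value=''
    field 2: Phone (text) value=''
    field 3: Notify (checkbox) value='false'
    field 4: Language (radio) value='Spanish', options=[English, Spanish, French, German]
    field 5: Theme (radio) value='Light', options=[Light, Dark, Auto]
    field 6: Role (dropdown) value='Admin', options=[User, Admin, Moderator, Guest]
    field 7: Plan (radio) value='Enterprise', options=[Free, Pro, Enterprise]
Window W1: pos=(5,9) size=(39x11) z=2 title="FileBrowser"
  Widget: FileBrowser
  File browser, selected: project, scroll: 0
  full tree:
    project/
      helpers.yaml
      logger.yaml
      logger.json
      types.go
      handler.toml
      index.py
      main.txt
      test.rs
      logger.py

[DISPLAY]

             ┃> Public:     [ ]         
             ┃  Notes:      [          ]
             ┃  Phone:      [          ]
   ┏━━━━━━━━━━━━━━━━━━━━━━━━━━━━━━━━━━━━
   ┃ FileBrowser                        
   ┠────────────────────────────────────
   ┃> [-] project/                      
   ┃    helpers.yaml                    
   ┃    logger.yaml                     
   ┃    logger.json                     
   ┃    types.go                        
   ┃    handler.toml                    
   ┃    index.py                        
   ┗━━━━━━━━━━━━━━━━━━━━━━━━━━━━━━━━━━━━
                                        
                                        
                                        
                                        


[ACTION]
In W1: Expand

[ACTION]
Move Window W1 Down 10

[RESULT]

             ┃> Public:     [ ]         
             ┃  Notes:      [          ]
             ┃  Phone:      [          ]
             ┃  Notify:     [ ]         
             ┃  Language:   ( ) English 
             ┃  Theme:      (●) Light  (
             ┃  Role:       [Admin    ▼]
             ┃  Plan:       ( ) Free  ( 
             ┃                          
   ┏━━━━━━━━━━━━━━━━━━━━━━━━━━━━━━━━━━━━
   ┃ FileBrowser                        
   ┠────────────────────────────────────
   ┃> [-] project/                      
   ┃    helpers.yaml                    
   ┃    logger.yaml                     
   ┃    logger.json                     
   ┃    types.go                        
   ┃    handler.toml                    


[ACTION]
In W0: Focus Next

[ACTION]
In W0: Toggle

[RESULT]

             ┃  Public:     [ ]         
             ┃> Notes:      [          ]
             ┃  Phone:      [          ]
             ┃  Notify:     [ ]         
             ┃  Language:   ( ) English 
             ┃  Theme:      (●) Light  (
             ┃  Role:       [Admin    ▼]
             ┃  Plan:       ( ) Free  ( 
             ┃                          
   ┏━━━━━━━━━━━━━━━━━━━━━━━━━━━━━━━━━━━━
   ┃ FileBrowser                        
   ┠────────────────────────────────────
   ┃> [-] project/                      
   ┃    helpers.yaml                    
   ┃    logger.yaml                     
   ┃    logger.json                     
   ┃    types.go                        
   ┃    handler.toml                    


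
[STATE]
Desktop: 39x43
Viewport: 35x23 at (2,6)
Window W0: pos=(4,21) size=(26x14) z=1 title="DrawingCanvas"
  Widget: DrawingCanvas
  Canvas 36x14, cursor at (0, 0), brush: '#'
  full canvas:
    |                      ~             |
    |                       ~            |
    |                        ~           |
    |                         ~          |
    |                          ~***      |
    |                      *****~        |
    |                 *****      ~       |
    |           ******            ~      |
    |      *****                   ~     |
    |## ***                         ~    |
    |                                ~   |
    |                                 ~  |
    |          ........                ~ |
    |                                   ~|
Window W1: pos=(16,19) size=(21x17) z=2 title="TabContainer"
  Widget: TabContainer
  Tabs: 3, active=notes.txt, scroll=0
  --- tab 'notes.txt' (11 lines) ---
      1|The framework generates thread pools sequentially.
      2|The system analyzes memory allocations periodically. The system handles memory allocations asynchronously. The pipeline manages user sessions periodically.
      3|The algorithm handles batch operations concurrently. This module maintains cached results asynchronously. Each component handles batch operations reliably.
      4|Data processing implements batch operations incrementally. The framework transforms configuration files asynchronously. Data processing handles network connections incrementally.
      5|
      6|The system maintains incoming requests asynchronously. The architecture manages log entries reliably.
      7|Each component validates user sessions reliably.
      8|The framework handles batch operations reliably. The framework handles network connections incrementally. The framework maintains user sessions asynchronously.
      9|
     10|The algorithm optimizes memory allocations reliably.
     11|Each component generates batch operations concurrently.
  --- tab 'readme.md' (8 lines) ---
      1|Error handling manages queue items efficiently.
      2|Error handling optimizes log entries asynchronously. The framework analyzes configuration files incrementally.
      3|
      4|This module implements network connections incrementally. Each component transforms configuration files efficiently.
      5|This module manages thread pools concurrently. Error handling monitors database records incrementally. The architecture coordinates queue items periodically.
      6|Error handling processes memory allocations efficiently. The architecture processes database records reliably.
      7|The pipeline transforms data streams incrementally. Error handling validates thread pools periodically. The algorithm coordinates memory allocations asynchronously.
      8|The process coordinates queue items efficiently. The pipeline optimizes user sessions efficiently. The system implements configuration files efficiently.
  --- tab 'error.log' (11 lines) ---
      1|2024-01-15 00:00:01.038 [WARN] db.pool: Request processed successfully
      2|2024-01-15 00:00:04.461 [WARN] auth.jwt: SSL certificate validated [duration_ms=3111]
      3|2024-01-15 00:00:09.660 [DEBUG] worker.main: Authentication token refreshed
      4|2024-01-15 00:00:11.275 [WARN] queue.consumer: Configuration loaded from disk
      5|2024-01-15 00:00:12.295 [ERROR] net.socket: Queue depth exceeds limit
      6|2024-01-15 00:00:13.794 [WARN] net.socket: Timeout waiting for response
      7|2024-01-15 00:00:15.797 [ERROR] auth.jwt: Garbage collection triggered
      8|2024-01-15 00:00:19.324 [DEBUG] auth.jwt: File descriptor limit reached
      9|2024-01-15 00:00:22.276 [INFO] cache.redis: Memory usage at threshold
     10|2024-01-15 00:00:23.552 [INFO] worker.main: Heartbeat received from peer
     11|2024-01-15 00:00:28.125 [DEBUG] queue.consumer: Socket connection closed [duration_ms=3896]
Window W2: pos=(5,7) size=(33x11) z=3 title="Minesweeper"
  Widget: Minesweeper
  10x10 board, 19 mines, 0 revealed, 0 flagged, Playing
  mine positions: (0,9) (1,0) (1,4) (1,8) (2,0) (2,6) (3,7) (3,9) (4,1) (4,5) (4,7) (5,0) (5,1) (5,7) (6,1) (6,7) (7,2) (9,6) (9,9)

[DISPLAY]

                                   
   ┏━━━━━━━━━━━━━━━━━━━━━━━━━━━━━━━
   ┃ Minesweeper                   
   ┠───────────────────────────────
   ┃■■■■■■■■■■                     
   ┃■■■■■■■■■■                     
   ┃■■■■■■■■■■                     
   ┃■■■■■■■■■■                     
   ┃■■■■■■■■■■                     
   ┃■■■■■■■■■■                     
   ┃■■■■■■■■■■                     
   ┗━━━━━━━━━━━━━━━━━━━━━━━━━━━━━━━
                                   
              ┏━━━━━━━━━━━━━━━━━━━┓
              ┃ TabContainer      ┃
  ┏━━━━━━━━━━━┠───────────────────┨
  ┃ DrawingCan┃[notes.txt]│ readme┃
  ┠───────────┃───────────────────┃
  ┃+          ┃The framework gener┃
  ┃           ┃The system analyzes┃
  ┃           ┃The algorithm handl┃
  ┃           ┃Data processing imp┃
  ┃           ┃                   ┃


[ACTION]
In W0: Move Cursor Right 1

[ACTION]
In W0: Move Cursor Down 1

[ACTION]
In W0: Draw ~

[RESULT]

                                   
   ┏━━━━━━━━━━━━━━━━━━━━━━━━━━━━━━━
   ┃ Minesweeper                   
   ┠───────────────────────────────
   ┃■■■■■■■■■■                     
   ┃■■■■■■■■■■                     
   ┃■■■■■■■■■■                     
   ┃■■■■■■■■■■                     
   ┃■■■■■■■■■■                     
   ┃■■■■■■■■■■                     
   ┃■■■■■■■■■■                     
   ┗━━━━━━━━━━━━━━━━━━━━━━━━━━━━━━━
                                   
              ┏━━━━━━━━━━━━━━━━━━━┓
              ┃ TabContainer      ┃
  ┏━━━━━━━━━━━┠───────────────────┨
  ┃ DrawingCan┃[notes.txt]│ readme┃
  ┠───────────┃───────────────────┃
  ┃           ┃The framework gener┃
  ┃ ~         ┃The system analyzes┃
  ┃           ┃The algorithm handl┃
  ┃           ┃Data processing imp┃
  ┃           ┃                   ┃


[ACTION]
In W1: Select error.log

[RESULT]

                                   
   ┏━━━━━━━━━━━━━━━━━━━━━━━━━━━━━━━
   ┃ Minesweeper                   
   ┠───────────────────────────────
   ┃■■■■■■■■■■                     
   ┃■■■■■■■■■■                     
   ┃■■■■■■■■■■                     
   ┃■■■■■■■■■■                     
   ┃■■■■■■■■■■                     
   ┃■■■■■■■■■■                     
   ┃■■■■■■■■■■                     
   ┗━━━━━━━━━━━━━━━━━━━━━━━━━━━━━━━
                                   
              ┏━━━━━━━━━━━━━━━━━━━┓
              ┃ TabContainer      ┃
  ┏━━━━━━━━━━━┠───────────────────┨
  ┃ DrawingCan┃ notes.txt │ readme┃
  ┠───────────┃───────────────────┃
  ┃           ┃2024-01-15 00:00:01┃
  ┃ ~         ┃2024-01-15 00:00:04┃
  ┃           ┃2024-01-15 00:00:09┃
  ┃           ┃2024-01-15 00:00:11┃
  ┃           ┃2024-01-15 00:00:12┃


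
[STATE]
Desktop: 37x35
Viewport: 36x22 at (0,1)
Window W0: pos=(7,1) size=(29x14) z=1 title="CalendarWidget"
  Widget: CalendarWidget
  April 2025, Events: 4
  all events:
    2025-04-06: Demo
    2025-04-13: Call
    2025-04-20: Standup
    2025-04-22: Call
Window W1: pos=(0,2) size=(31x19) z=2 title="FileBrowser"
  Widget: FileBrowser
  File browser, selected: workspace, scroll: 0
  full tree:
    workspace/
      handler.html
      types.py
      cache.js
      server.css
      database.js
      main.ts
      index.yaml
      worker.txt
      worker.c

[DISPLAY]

       ┏━━━━━━━━━━━━━━━━━━━━━━━━━━━┓
┏━━━━━━━━━━━━━━━━━━━━━━━━━━━━━┓    ┃
┃ FileBrowser                 ┃────┨
┠─────────────────────────────┨    ┃
┃> [-] workspace/             ┃    ┃
┃    handler.html             ┃    ┃
┃    types.py                 ┃    ┃
┃    cache.js                 ┃    ┃
┃    server.css               ┃    ┃
┃    database.js              ┃    ┃
┃    main.ts                  ┃    ┃
┃    index.yaml               ┃    ┃
┃    worker.txt               ┃    ┃
┃    worker.c                 ┃━━━━┛
┃                             ┃     
┃                             ┃     
┃                             ┃     
┃                             ┃     
┃                             ┃     
┗━━━━━━━━━━━━━━━━━━━━━━━━━━━━━┛     
                                    
                                    


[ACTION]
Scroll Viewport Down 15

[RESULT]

┃    worker.txt               ┃    ┃
┃    worker.c                 ┃━━━━┛
┃                             ┃     
┃                             ┃     
┃                             ┃     
┃                             ┃     
┃                             ┃     
┗━━━━━━━━━━━━━━━━━━━━━━━━━━━━━┛     
                                    
                                    
                                    
                                    
                                    
                                    
                                    
                                    
                                    
                                    
                                    
                                    
                                    
                                    


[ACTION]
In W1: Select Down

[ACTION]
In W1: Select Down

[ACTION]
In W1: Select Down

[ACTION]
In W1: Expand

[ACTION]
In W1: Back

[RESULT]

┃                             ┃    ┃
┃                             ┃━━━━┛
┃                             ┃     
┃                             ┃     
┃                             ┃     
┃                             ┃     
┃                             ┃     
┗━━━━━━━━━━━━━━━━━━━━━━━━━━━━━┛     
                                    
                                    
                                    
                                    
                                    
                                    
                                    
                                    
                                    
                                    
                                    
                                    
                                    
                                    


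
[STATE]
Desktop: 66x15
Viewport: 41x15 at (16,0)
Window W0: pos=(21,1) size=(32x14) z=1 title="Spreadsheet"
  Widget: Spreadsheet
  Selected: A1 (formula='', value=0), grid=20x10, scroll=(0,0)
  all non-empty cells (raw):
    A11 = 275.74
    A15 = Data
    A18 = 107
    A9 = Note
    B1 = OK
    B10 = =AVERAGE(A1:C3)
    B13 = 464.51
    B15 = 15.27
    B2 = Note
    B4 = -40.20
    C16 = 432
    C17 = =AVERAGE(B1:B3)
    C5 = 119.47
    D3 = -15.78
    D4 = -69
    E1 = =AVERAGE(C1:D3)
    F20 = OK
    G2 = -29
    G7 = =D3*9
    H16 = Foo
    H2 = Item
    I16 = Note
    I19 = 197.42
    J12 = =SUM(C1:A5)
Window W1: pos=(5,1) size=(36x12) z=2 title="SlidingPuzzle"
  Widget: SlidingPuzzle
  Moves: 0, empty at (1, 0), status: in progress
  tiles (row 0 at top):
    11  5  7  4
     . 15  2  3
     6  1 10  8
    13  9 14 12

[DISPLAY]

                                         
━━━━━━━━━━━━━━━━━━━━━━━━┓━━━━━━━━━━━┓    
zzle                    ┃           ┃    
────────────────────────┨───────────┨    
┬────┬────┐             ┃           ┃    
│  7 │  4 │             ┃    C      ┃    
┼────┼────┤             ┃-----------┃    
│  2 │  3 │             ┃        0  ┃    
┼────┼────┤             ┃        0  ┃    
│ 10 │  8 │             ┃0       0  ┃    
┼────┼────┤             ┃0       0  ┃    
│ 14 │ 12 │             ┃0  119.47  ┃    
━━━━━━━━━━━━━━━━━━━━━━━━┛0       0  ┃    
     ┃  7        0       0       0  ┃    
     ┗━━━━━━━━━━━━━━━━━━━━━━━━━━━━━━┛    


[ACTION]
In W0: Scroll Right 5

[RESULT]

                                         
━━━━━━━━━━━━━━━━━━━━━━━━┓━━━━━━━━━━━┓    
zzle                    ┃           ┃    
────────────────────────┨───────────┨    
┬────┬────┐             ┃           ┃    
│  7 │  4 │             ┃    H      ┃    
┼────┼────┤             ┃-----------┃    
│  2 │  3 │             ┃0       0  ┃    
┼────┼────┤             ┃9Item      ┃    
│ 10 │  8 │             ┃0       0  ┃    
┼────┼────┤             ┃0       0  ┃    
│ 14 │ 12 │             ┃0       0  ┃    
━━━━━━━━━━━━━━━━━━━━━━━━┛0       0  ┃    
     ┃  7        0 -142.02       0  ┃    
     ┗━━━━━━━━━━━━━━━━━━━━━━━━━━━━━━┛    


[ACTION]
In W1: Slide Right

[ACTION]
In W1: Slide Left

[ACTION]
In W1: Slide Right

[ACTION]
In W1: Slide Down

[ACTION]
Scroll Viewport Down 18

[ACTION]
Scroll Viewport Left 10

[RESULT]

                                         
━━━━━━━━━━━━━━━━━━━━━━━━━━━━━━━━━━┓━━━━━━
 SlidingPuzzle                    ┃      
──────────────────────────────────┨──────
┌────┬────┬────┬────┐             ┃      
│    │  5 │  7 │  4 │             ┃    H 
├────┼────┼────┼────┤             ┃------
│ 11 │ 15 │  2 │  3 │             ┃0     
├────┼────┼────┼────┤             ┃9Item 
│  6 │  1 │ 10 │  8 │             ┃0     
├────┼────┼────┼────┤             ┃0     
│ 13 │  9 │ 14 │ 12 │             ┃0     
━━━━━━━━━━━━━━━━━━━━━━━━━━━━━━━━━━┛0     
               ┃  7        0 -142.02     
               ┗━━━━━━━━━━━━━━━━━━━━━━━━━


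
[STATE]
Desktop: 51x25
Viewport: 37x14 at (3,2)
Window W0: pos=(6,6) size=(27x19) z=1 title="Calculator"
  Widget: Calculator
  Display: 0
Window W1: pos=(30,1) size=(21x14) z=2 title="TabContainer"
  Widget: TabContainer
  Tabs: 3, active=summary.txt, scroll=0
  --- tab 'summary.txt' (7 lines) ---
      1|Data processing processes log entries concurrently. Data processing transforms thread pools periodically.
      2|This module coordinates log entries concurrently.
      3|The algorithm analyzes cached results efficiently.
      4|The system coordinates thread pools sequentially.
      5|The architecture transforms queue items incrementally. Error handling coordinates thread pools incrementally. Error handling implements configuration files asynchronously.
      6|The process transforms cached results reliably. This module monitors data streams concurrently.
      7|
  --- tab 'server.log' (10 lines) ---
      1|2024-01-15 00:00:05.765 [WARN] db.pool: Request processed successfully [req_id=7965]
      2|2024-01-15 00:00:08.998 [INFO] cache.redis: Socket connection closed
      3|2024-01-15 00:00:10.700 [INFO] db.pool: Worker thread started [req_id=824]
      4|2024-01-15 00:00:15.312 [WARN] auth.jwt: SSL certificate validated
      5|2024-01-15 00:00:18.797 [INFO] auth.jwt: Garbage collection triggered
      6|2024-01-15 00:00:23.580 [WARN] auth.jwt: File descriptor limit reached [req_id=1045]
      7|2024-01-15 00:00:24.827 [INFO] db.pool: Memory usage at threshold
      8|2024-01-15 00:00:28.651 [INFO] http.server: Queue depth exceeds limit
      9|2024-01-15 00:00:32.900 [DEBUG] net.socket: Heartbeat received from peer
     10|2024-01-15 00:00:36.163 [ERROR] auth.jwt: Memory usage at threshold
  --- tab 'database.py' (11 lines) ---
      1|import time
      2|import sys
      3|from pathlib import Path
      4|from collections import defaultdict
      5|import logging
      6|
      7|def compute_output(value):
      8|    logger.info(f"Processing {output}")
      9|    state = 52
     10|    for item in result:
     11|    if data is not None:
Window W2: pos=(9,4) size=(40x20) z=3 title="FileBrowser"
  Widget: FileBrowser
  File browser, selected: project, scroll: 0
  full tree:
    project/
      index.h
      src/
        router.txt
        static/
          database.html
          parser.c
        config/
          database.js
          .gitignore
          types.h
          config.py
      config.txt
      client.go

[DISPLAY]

                           ┃ TabConta
                           ┠─────────
      ┏━━━━━━━━━━━━━━━━━━━━━━━━━━━━━━
      ┃ FileBrowser                  
   ┏━━┠──────────────────────────────
   ┃ C┃> [-] project/                
   ┠──┃    index.h                   
   ┃  ┃    [+] src/                  
   ┃┌─┃    config.txt                
   ┃│ ┃    client.go                 
   ┃├─┃                              
   ┃│ ┃                              
   ┃├─┃                              
   ┃│ ┃                              


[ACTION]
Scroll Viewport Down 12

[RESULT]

   ┃│ ┃    client.go                 
   ┃├─┃                              
   ┃│ ┃                              
   ┃├─┃                              
   ┃│ ┃                              
   ┃├─┃                              
   ┃│ ┃                              
   ┃├─┃                              
   ┃│ ┃                              
   ┃└─┃                              
   ┃  ┃                              
   ┃  ┃                              
   ┃  ┗━━━━━━━━━━━━━━━━━━━━━━━━━━━━━━
   ┗━━━━━━━━━━━━━━━━━━━━━━━━━┛       


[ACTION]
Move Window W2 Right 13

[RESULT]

   ┃│ 7 ┃    client.go               
   ┃├───┃                            
   ┃│ 4 ┃                            
   ┃├───┃                            
   ┃│ 1 ┃                            
   ┃├───┃                            
   ┃│ 0 ┃                            
   ┃├───┃                            
   ┃│ C ┃                            
   ┃└───┃                            
   ┃    ┃                            
   ┃    ┃                            
   ┃    ┗━━━━━━━━━━━━━━━━━━━━━━━━━━━━
   ┗━━━━━━━━━━━━━━━━━━━━━━━━━┛       


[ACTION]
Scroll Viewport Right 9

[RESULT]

    client.go                        
                                     
                                     
                                     
                                     
                                     
                                     
                                     
                                     
                                     
                                     
                                     
━━━━━━━━━━━━━━━━━━━━━━━━━━━━━━━━━━━━━
━━━━━━━━━━━━━━━━━━━━┛                


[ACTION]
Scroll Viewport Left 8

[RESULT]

  ┃│ 7 ┃    client.go                
  ┃├───┃                             
  ┃│ 4 ┃                             
  ┃├───┃                             
  ┃│ 1 ┃                             
  ┃├───┃                             
  ┃│ 0 ┃                             
  ┃├───┃                             
  ┃│ C ┃                             
  ┃└───┃                             
  ┃    ┃                             
  ┃    ┃                             
  ┃    ┗━━━━━━━━━━━━━━━━━━━━━━━━━━━━━
  ┗━━━━━━━━━━━━━━━━━━━━━━━━━┛        


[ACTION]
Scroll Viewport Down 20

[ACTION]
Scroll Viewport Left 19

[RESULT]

      ┃│ 7 ┃    client.go            
      ┃├───┃                         
      ┃│ 4 ┃                         
      ┃├───┃                         
      ┃│ 1 ┃                         
      ┃├───┃                         
      ┃│ 0 ┃                         
      ┃├───┃                         
      ┃│ C ┃                         
      ┃└───┃                         
      ┃    ┃                         
      ┃    ┃                         
      ┃    ┗━━━━━━━━━━━━━━━━━━━━━━━━━
      ┗━━━━━━━━━━━━━━━━━━━━━━━━━┛    
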